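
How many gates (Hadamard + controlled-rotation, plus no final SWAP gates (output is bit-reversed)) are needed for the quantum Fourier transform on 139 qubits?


Hadamard gates: 139
Controlled rotations: n*(n-1)/2 = 139*138/2 = 9591
SWAP gates: 0 (omitted)
Total = 139 + 9591
= 9730

9730


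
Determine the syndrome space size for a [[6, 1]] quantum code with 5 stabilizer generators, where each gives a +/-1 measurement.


Each stabilizer generator gives a binary (+1 or -1) measurement outcome.
With 5 independent generators:
Total syndromes = 2^5
= 32

32


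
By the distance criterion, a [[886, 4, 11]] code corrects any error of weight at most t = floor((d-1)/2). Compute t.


Code parameters: [[886, 4, 11]], distance d = 11.
Number of correctable errors = floor((d-1)/2)
= floor((11 - 1)/2)
= floor(10/2)
= 5

5


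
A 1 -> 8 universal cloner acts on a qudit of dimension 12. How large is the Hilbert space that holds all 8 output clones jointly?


Output space = H^(tensor 8) where dim(H) = 12
dim = 12^8
= 144 (after 2 factors)
= 1728 (after 3 factors)
= 20736 (after 4 factors)
= 248832 (after 5 factors)
= 2985984 (after 6 factors)
= 35831808 (after 7 factors)
= 429981696 (after 8 factors)
= 429981696

429981696


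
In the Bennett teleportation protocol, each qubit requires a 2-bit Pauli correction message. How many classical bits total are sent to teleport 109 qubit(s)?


Quantum teleportation requires 2 classical bits per qubit teleported.
109 qubit(s) -> 2 * 109 = 218 classical bits

218


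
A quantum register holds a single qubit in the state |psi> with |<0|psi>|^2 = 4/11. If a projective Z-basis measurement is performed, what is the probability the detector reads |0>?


|alpha|^2 = 4/11 = 0.3636
|beta|^2 = 1 - 4/11 = 7/11 = 0.6364
P(|0>) = |alpha|^2 = 0.3636

0.3636


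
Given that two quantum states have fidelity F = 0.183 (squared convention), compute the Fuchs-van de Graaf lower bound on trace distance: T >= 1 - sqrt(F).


Fuchs-van de Graaf (squared-fidelity convention): 1 - sqrt(F) <= T <= sqrt(1 - F).
Lower bound: T >= 1 - sqrt(F)
sqrt(F) = sqrt(0.183) = 0.4278
T >= 1 - 0.4278
T >= 0.5722

0.5722


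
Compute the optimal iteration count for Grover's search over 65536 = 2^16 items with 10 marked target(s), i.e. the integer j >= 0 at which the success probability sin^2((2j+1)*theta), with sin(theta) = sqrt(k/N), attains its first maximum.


After j Grover iterations the success probability is P(j) = sin^2((2j+1)*theta), where sin(theta) = sqrt(k/N).
N = 2^16 = 65536, k = 10
sin(theta) = sqrt(k/N) = 0.01235264711
theta = arcsin(sqrt(k/N)) = 0.01235296128 rad
P(j) reaches its first maximum when (2j+1)*theta is as close as possible to pi/2, i.e. j = round(pi/(4*theta) - 1/2).
pi/(4*theta) - 1/2 = 63.0797
(For comparison, the common estimate pi/4 * sqrt(N/k) = 63.5814; the exact maximiser is used here.)
Optimal iterations = 63

63


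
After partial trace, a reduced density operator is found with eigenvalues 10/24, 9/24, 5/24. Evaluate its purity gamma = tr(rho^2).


tr(rho^2) = sum of eigenvalues squared
= (10/24)^2 + (9/24)^2 + (5/24)^2
= (100 + 81 + 25) / 576
= 206/576
= 0.3576

0.3576


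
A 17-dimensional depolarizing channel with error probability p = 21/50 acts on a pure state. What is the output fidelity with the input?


F = (1-p) + p/d
= (1 - 0.4200) + 0.4200/17
= 0.5800 + 0.0247
= 0.6047

0.6047


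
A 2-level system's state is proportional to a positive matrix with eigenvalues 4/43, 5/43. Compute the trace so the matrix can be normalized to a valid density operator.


tr(M) = sum of eigenvalues
= 4/43 + 5/43
= 9/43
= 0.2093

0.2093


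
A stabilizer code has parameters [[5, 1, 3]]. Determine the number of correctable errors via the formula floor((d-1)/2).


Code parameters: [[5, 1, 3]], distance d = 3.
Number of correctable errors = floor((d-1)/2)
= floor((3 - 1)/2)
= floor(2/2)
= 1

1


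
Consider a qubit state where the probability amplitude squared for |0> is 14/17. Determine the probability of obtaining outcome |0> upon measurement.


|alpha|^2 = 14/17 = 0.8235
|beta|^2 = 1 - 14/17 = 3/17 = 0.1765
P(|0>) = |alpha|^2 = 0.8235

0.8235


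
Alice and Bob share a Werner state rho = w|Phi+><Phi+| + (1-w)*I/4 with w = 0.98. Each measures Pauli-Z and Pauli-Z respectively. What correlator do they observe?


|Phi+> = (|00> + |11>)/sqrt(2)
For the pure Bell state, <Z_A Z_B> = +1 (Bell-state Pauli correlator).
The maximally-mixed part I/4 has tr(I/4 * P tensor P) = 0 for any traceless Pauli P.
So <Z_A Z_B>_rho = w * (+1) + (1 - w) * 0
= 0.98 * (+1)
= 0.9800

0.9800


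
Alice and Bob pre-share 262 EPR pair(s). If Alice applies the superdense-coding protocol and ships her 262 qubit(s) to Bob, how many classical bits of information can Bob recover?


Superdense coding allows 2 classical bits per shared entangled pair.
262 pair(s) -> 2 * 262 = 524 classical bits

524


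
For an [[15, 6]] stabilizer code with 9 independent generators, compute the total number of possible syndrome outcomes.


Each stabilizer generator gives a binary (+1 or -1) measurement outcome.
With 9 independent generators:
Total syndromes = 2^9
= 512

512


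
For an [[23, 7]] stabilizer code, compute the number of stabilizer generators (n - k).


For an [[n,k]] stabilizer code:
Number of stabilizer generators = n - k
= 23 - 7
= 16

16


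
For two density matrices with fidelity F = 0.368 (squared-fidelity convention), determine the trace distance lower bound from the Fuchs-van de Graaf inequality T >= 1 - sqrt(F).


Fuchs-van de Graaf (squared-fidelity convention): 1 - sqrt(F) <= T <= sqrt(1 - F).
Lower bound: T >= 1 - sqrt(F)
sqrt(F) = sqrt(0.368) = 0.6066
T >= 1 - 0.6066
T >= 0.3934

0.3934


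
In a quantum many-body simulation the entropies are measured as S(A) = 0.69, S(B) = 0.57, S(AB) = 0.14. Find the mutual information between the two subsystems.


I(A:B) = S(A) + S(B) - S(AB)
= 0.69 + 0.57 - 0.14
= 1.1200

1.1200


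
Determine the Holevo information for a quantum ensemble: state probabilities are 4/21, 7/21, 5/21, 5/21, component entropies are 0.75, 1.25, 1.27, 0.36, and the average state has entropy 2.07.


chi = S(rho) - sum_i p_i * S(rho_i)
Weighted entropy = 4/21 * 0.75 + 7/21 * 1.25 + 5/21 * 1.27 + 5/21 * 0.36
= 0.9476
chi = 2.07 - 0.9476
= 1.1224

1.1224


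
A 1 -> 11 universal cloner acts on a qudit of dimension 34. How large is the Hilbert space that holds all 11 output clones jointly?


Output space = H^(tensor 11) where dim(H) = 34
dim = 34^11
= 1156 (after 2 factors)
= 39304 (after 3 factors)
= 1336336 (after 4 factors)
= 45435424 (after 5 factors)
= 1544804416 (after 6 factors)
= 52523350144 (after 7 factors)
= 1785793904896 (after 8 factors)
= 60716992766464 (after 9 factors)
= 2064377754059776 (after 10 factors)
= 70188843638032384 (after 11 factors)
= 70188843638032384

70188843638032384


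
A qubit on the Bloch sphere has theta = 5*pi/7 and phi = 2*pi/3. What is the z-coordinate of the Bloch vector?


theta = 2.2440, phi = 2.0944
r_z = cos(theta) = -0.6235

-0.6235


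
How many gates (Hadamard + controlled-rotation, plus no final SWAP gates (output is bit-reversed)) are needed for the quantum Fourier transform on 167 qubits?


Hadamard gates: 167
Controlled rotations: n*(n-1)/2 = 167*166/2 = 13861
SWAP gates: 0 (omitted)
Total = 167 + 13861
= 14028

14028


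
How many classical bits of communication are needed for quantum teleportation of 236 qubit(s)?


Quantum teleportation requires 2 classical bits per qubit teleported.
236 qubit(s) -> 2 * 236 = 472 classical bits

472


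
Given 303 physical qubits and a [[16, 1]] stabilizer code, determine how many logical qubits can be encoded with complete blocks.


Each code block uses 16 physical qubits for 1 logical qubit(s).
Number of complete blocks = floor(303 / 16) = 18
Logical qubits = 18 * 1
= 18

18


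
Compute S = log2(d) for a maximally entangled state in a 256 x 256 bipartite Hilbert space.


For a maximally entangled state in d x d:
S = log2(d) = log2(256)
= 8.0000

8.0000


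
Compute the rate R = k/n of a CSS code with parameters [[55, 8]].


Code rate R = k/n
= 8/55
= 0.1455

0.1455


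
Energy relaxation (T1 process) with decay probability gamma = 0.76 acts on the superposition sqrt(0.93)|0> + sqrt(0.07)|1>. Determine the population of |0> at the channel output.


For amplitude damping with parameter gamma on state sqrt(a)|0> + sqrt(b)|1>:
alpha^2 = 0.93, beta^2 = 0.07
P(|0>) = alpha^2 + gamma * beta^2
= 0.93 + 0.76 * 0.07
= 0.93 + 0.0532
= 0.9832

0.9832


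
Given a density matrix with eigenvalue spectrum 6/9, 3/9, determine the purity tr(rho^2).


tr(rho^2) = sum of eigenvalues squared
= (6/9)^2 + (3/9)^2
= (36 + 9) / 81
= 45/81
= 0.5556

0.5556


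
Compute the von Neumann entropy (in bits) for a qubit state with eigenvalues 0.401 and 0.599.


S = -p*log2(p) - (1-p)*log2(1-p)
p = 0.4010, 1-p = 0.5990
= -0.4010 * log2(0.4010) - 0.5990 * log2(0.5990)
= -(-0.5286) - (-0.4429)
= 0.9715

0.9715


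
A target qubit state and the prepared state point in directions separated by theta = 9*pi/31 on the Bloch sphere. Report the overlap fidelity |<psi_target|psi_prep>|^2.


For states separated by angle theta on Bloch sphere:
F = cos^2(theta/2)
theta = 9*pi/31 = 0.9121
theta/2 = 0.4560
cos(theta/2) = 0.8978
F = 0.8061

0.8061


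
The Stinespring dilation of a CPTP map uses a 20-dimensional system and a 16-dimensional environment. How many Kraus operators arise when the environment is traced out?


Tracing out the environment in an orthonormal basis {|i>_E} gives Kraus operators K_i = <i|_E U |0>_E.
Number of Kraus operators = dim(H_env) = d_env
= 16

16


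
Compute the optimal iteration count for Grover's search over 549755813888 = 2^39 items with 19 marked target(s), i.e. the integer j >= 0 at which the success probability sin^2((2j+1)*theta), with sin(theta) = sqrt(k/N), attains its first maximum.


After j Grover iterations the success probability is P(j) = sin^2((2j+1)*theta), where sin(theta) = sqrt(k/N).
N = 2^39 = 549755813888, k = 19
sin(theta) = sqrt(k/N) = 5.87884331e-06
theta = arcsin(sqrt(k/N)) = 5.87884331e-06 rad
P(j) reaches its first maximum when (2j+1)*theta is as close as possible to pi/2, i.e. j = round(pi/(4*theta) - 1/2).
pi/(4*theta) - 1/2 = 133596.8970
(For comparison, the common estimate pi/4 * sqrt(N/k) = 133597.3970; the exact maximiser is used here.)
Optimal iterations = 133597

133597


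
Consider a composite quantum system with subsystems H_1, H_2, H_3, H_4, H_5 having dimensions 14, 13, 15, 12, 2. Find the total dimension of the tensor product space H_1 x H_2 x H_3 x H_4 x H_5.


dim(H_1 x H_2 x H_3 x H_4 x H_5) = 14 * 13 * 15 * 12 * 2
= 182 * 15 * 12 * 2
= 2730 * 12 * 2
= 32760 * 2
= 65520

65520


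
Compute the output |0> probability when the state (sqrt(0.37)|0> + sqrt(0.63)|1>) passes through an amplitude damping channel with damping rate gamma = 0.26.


For amplitude damping with parameter gamma on state sqrt(a)|0> + sqrt(b)|1>:
alpha^2 = 0.37, beta^2 = 0.63
P(|0>) = alpha^2 + gamma * beta^2
= 0.37 + 0.26 * 0.63
= 0.37 + 0.1638
= 0.5338

0.5338


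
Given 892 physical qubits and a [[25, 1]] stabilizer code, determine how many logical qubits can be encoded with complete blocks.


Each code block uses 25 physical qubits for 1 logical qubit(s).
Number of complete blocks = floor(892 / 25) = 35
Logical qubits = 35 * 1
= 35

35


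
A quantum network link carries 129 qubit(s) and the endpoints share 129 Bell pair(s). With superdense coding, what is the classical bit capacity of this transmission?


Superdense coding allows 2 classical bits per shared entangled pair.
129 pair(s) -> 2 * 129 = 258 classical bits

258


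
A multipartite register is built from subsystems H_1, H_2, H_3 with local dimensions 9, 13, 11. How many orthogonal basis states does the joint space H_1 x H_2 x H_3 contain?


dim(H_1 x H_2 x H_3) = 9 * 13 * 11
= 117 * 11
= 1287

1287


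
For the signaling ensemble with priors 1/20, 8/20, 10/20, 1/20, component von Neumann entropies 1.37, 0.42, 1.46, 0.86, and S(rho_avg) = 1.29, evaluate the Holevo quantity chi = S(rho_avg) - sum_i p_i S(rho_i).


chi = S(rho) - sum_i p_i * S(rho_i)
Weighted entropy = 1/20 * 1.37 + 8/20 * 0.42 + 10/20 * 1.46 + 1/20 * 0.86
= 1.0095
chi = 1.29 - 1.0095
= 0.2805

0.2805


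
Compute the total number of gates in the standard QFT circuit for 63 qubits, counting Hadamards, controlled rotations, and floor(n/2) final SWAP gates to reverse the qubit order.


Hadamard gates: 63
Controlled rotations: n*(n-1)/2 = 63*62/2 = 1953
SWAP gates: floor(n/2) = floor(63/2) = 31
Total = 63 + 1953 + 31
= 2047

2047


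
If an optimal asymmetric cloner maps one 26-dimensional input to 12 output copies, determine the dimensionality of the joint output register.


Output space = H^(tensor 12) where dim(H) = 26
dim = 26^12
= 676 (after 2 factors)
= 17576 (after 3 factors)
= 456976 (after 4 factors)
= 11881376 (after 5 factors)
= 308915776 (after 6 factors)
= 8031810176 (after 7 factors)
= 208827064576 (after 8 factors)
= 5429503678976 (after 9 factors)
= 141167095653376 (after 10 factors)
= 3670344486987776 (after 11 factors)
= 95428956661682176 (after 12 factors)
= 95428956661682176

95428956661682176


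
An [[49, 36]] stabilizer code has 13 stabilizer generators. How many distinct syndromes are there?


Each stabilizer generator gives a binary (+1 or -1) measurement outcome.
With 13 independent generators:
Total syndromes = 2^13
= 8192

8192


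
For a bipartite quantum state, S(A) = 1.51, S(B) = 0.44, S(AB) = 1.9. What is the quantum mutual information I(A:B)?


I(A:B) = S(A) + S(B) - S(AB)
= 1.51 + 0.44 - 1.9
= 0.0500

0.0500


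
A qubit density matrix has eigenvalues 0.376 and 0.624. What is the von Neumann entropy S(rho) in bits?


S = -p*log2(p) - (1-p)*log2(1-p)
p = 0.3760, 1-p = 0.6240
= -0.3760 * log2(0.3760) - 0.6240 * log2(0.6240)
= -(-0.5306) - (-0.4246)
= 0.9552

0.9552


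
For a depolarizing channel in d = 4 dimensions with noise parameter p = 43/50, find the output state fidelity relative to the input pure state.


F = (1-p) + p/d
= (1 - 0.8600) + 0.8600/4
= 0.1400 + 0.2150
= 0.3550

0.3550


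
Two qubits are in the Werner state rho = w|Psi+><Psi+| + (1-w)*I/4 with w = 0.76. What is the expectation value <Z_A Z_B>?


|Psi+> = (|01> + |10>)/sqrt(2)
For the pure Bell state, <Z_A Z_B> = -1 (Bell-state Pauli correlator).
The maximally-mixed part I/4 has tr(I/4 * P tensor P) = 0 for any traceless Pauli P.
So <Z_A Z_B>_rho = w * (-1) + (1 - w) * 0
= 0.76 * (-1)
= -0.7600

-0.7600


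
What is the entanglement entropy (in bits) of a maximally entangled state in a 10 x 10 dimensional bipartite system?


For a maximally entangled state in d x d:
S = log2(d) = log2(10)
= 3.3219

3.3219


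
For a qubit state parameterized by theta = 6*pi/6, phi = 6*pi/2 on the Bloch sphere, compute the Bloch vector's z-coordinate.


theta = 3.1416, phi = 9.4248
r_z = cos(theta) = -1.0000

-1.0000


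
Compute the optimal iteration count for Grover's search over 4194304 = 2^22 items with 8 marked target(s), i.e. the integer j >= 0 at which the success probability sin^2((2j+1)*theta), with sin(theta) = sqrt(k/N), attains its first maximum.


After j Grover iterations the success probability is P(j) = sin^2((2j+1)*theta), where sin(theta) = sqrt(k/N).
N = 2^22 = 4194304, k = 8
sin(theta) = sqrt(k/N) = 0.001381067932
theta = arcsin(sqrt(k/N)) = 0.001381068371 rad
P(j) reaches its first maximum when (2j+1)*theta is as close as possible to pi/2, i.e. j = round(pi/(4*theta) - 1/2).
pi/(4*theta) - 1/2 = 568.1888
(For comparison, the common estimate pi/4 * sqrt(N/k) = 568.6890; the exact maximiser is used here.)
Optimal iterations = 568

568


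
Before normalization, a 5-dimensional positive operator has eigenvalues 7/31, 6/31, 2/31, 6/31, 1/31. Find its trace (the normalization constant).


tr(M) = sum of eigenvalues
= 7/31 + 6/31 + 2/31 + 6/31 + 1/31
= 22/31
= 0.7097

0.7097


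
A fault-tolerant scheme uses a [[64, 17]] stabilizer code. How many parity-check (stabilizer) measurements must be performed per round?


For an [[n,k]] stabilizer code:
Number of stabilizer generators = n - k
= 64 - 17
= 47

47


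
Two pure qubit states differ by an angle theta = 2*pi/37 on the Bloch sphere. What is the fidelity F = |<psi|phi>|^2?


For states separated by angle theta on Bloch sphere:
F = cos^2(theta/2)
theta = 2*pi/37 = 0.1698
theta/2 = 0.0849
cos(theta/2) = 0.9964
F = 0.9928

0.9928


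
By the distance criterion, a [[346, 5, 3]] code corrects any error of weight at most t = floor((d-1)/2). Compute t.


Code parameters: [[346, 5, 3]], distance d = 3.
Number of correctable errors = floor((d-1)/2)
= floor((3 - 1)/2)
= floor(2/2)
= 1

1


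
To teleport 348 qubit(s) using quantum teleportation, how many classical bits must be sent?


Quantum teleportation requires 2 classical bits per qubit teleported.
348 qubit(s) -> 2 * 348 = 696 classical bits

696


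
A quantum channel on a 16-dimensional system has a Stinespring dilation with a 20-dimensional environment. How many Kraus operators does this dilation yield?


Tracing out the environment in an orthonormal basis {|i>_E} gives Kraus operators K_i = <i|_E U |0>_E.
Number of Kraus operators = dim(H_env) = d_env
= 20

20


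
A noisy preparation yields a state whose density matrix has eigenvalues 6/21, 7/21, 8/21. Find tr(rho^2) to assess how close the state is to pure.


tr(rho^2) = sum of eigenvalues squared
= (6/21)^2 + (7/21)^2 + (8/21)^2
= (36 + 49 + 64) / 441
= 149/441
= 0.3379

0.3379


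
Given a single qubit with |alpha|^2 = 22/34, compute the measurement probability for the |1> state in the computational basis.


|alpha|^2 = 22/34 = 0.6471
|beta|^2 = 1 - 22/34 = 12/34 = 0.3529
P(|1>) = |beta|^2 = 0.3529

0.3529


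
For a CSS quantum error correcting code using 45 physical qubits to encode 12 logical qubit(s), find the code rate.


Code rate R = k/n
= 12/45
= 0.2667

0.2667


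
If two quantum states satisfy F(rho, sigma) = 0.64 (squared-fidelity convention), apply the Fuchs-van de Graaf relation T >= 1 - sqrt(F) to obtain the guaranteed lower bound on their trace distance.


Fuchs-van de Graaf (squared-fidelity convention): 1 - sqrt(F) <= T <= sqrt(1 - F).
Lower bound: T >= 1 - sqrt(F)
sqrt(F) = sqrt(0.64) = 0.8000
T >= 1 - 0.8000
T >= 0.2000

0.2000


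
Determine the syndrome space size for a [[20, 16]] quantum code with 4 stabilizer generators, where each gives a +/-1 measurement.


Each stabilizer generator gives a binary (+1 or -1) measurement outcome.
With 4 independent generators:
Total syndromes = 2^4
= 16

16


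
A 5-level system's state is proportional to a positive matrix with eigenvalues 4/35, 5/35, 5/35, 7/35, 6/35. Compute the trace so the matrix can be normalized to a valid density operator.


tr(M) = sum of eigenvalues
= 4/35 + 5/35 + 5/35 + 7/35 + 6/35
= 27/35
= 0.7714

0.7714


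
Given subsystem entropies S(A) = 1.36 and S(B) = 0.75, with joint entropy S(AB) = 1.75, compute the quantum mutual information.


I(A:B) = S(A) + S(B) - S(AB)
= 1.36 + 0.75 - 1.75
= 0.3600

0.3600


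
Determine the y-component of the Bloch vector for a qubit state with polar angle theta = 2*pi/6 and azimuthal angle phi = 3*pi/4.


theta = 1.0472, phi = 2.3562
r_y = sin(theta)*sin(phi) = 0.8660 * 0.7071
r_y = 0.6124

0.6124


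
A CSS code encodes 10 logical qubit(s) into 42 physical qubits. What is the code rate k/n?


Code rate R = k/n
= 10/42
= 0.2381

0.2381


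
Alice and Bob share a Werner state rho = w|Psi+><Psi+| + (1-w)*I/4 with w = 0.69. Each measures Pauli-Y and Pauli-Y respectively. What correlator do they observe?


|Psi+> = (|01> + |10>)/sqrt(2)
For the pure Bell state, <Y_A Y_B> = +1 (Bell-state Pauli correlator).
The maximally-mixed part I/4 has tr(I/4 * P tensor P) = 0 for any traceless Pauli P.
So <Y_A Y_B>_rho = w * (+1) + (1 - w) * 0
= 0.69 * (+1)
= 0.6900

0.6900


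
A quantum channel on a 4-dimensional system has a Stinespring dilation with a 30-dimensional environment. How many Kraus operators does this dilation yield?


Tracing out the environment in an orthonormal basis {|i>_E} gives Kraus operators K_i = <i|_E U |0>_E.
Number of Kraus operators = dim(H_env) = d_env
= 30

30


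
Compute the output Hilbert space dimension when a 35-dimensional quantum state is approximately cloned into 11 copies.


Output space = H^(tensor 11) where dim(H) = 35
dim = 35^11
= 1225 (after 2 factors)
= 42875 (after 3 factors)
= 1500625 (after 4 factors)
= 52521875 (after 5 factors)
= 1838265625 (after 6 factors)
= 64339296875 (after 7 factors)
= 2251875390625 (after 8 factors)
= 78815638671875 (after 9 factors)
= 2758547353515625 (after 10 factors)
= 96549157373046875 (after 11 factors)
= 96549157373046875

96549157373046875


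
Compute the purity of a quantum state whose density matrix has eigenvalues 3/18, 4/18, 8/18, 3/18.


tr(rho^2) = sum of eigenvalues squared
= (3/18)^2 + (4/18)^2 + (8/18)^2 + (3/18)^2
= (9 + 16 + 64 + 9) / 324
= 98/324
= 0.3025

0.3025


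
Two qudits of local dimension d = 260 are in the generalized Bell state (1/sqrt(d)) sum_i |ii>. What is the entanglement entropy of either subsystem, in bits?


For a maximally entangled state in d x d:
S = log2(d) = log2(260)
= 8.0224

8.0224


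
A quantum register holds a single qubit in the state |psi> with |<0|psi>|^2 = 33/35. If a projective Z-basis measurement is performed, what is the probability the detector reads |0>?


|alpha|^2 = 33/35 = 0.9429
|beta|^2 = 1 - 33/35 = 2/35 = 0.0571
P(|0>) = |alpha|^2 = 0.9429

0.9429


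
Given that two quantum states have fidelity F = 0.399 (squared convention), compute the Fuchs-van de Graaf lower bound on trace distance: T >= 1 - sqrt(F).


Fuchs-van de Graaf (squared-fidelity convention): 1 - sqrt(F) <= T <= sqrt(1 - F).
Lower bound: T >= 1 - sqrt(F)
sqrt(F) = sqrt(0.399) = 0.6317
T >= 1 - 0.6317
T >= 0.3683

0.3683


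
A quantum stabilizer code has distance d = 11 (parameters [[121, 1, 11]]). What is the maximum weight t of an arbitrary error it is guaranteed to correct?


Code parameters: [[121, 1, 11]], distance d = 11.
Number of correctable errors = floor((d-1)/2)
= floor((11 - 1)/2)
= floor(10/2)
= 5

5


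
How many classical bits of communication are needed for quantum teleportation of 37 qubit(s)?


Quantum teleportation requires 2 classical bits per qubit teleported.
37 qubit(s) -> 2 * 37 = 74 classical bits

74


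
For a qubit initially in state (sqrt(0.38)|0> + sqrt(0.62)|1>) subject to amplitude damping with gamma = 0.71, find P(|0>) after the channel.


For amplitude damping with parameter gamma on state sqrt(a)|0> + sqrt(b)|1>:
alpha^2 = 0.38, beta^2 = 0.62
P(|0>) = alpha^2 + gamma * beta^2
= 0.38 + 0.71 * 0.62
= 0.38 + 0.4402
= 0.8202

0.8202


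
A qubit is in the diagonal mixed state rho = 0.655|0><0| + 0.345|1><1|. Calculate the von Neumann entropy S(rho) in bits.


S = -p*log2(p) - (1-p)*log2(1-p)
p = 0.6550, 1-p = 0.3450
= -0.6550 * log2(0.6550) - 0.3450 * log2(0.3450)
= -(-0.3998) - (-0.5297)
= 0.9295

0.9295


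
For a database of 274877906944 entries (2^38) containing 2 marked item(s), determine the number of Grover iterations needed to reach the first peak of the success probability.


After j Grover iterations the success probability is P(j) = sin^2((2j+1)*theta), where sin(theta) = sqrt(k/N).
N = 2^38 = 274877906944, k = 2
sin(theta) = sqrt(k/N) = 2.697398305e-06
theta = arcsin(sqrt(k/N)) = 2.697398305e-06 rad
P(j) reaches its first maximum when (2j+1)*theta is as close as possible to pi/2, i.e. j = round(pi/(4*theta) - 1/2).
pi/(4*theta) - 1/2 = 291168.2762
(For comparison, the common estimate pi/4 * sqrt(N/k) = 291168.7762; the exact maximiser is used here.)
Optimal iterations = 291168

291168


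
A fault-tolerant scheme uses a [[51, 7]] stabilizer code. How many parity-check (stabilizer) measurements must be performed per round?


For an [[n,k]] stabilizer code:
Number of stabilizer generators = n - k
= 51 - 7
= 44

44


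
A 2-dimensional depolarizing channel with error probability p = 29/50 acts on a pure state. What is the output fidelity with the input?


F = (1-p) + p/d
= (1 - 0.5800) + 0.5800/2
= 0.4200 + 0.2900
= 0.7100

0.7100


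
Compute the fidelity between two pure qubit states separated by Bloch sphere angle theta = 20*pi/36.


For states separated by angle theta on Bloch sphere:
F = cos^2(theta/2)
theta = 20*pi/36 = 1.7453
theta/2 = 0.8727
cos(theta/2) = 0.6428
F = 0.4132

0.4132


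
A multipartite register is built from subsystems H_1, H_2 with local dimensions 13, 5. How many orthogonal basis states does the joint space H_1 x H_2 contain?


dim(H_1 x H_2) = 13 * 5
= 65

65


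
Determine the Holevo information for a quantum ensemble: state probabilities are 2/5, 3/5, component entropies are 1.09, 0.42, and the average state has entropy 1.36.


chi = S(rho) - sum_i p_i * S(rho_i)
Weighted entropy = 2/5 * 1.09 + 3/5 * 0.42
= 0.6880
chi = 1.36 - 0.6880
= 0.6720

0.6720


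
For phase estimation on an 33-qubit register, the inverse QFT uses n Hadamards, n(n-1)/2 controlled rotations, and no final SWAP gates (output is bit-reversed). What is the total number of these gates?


Hadamard gates: 33
Controlled rotations: n*(n-1)/2 = 33*32/2 = 528
SWAP gates: 0 (omitted)
Total = 33 + 528
= 561

561


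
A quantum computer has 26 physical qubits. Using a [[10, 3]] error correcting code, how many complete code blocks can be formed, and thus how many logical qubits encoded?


Each code block uses 10 physical qubits for 3 logical qubit(s).
Number of complete blocks = floor(26 / 10) = 2
Logical qubits = 2 * 3
= 6

6


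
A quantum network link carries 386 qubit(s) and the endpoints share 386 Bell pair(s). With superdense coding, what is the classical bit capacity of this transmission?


Superdense coding allows 2 classical bits per shared entangled pair.
386 pair(s) -> 2 * 386 = 772 classical bits

772


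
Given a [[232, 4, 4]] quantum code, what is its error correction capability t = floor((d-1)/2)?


Code parameters: [[232, 4, 4]], distance d = 4.
Number of correctable errors = floor((d-1)/2)
= floor((4 - 1)/2)
= floor(3/2)
= 1

1


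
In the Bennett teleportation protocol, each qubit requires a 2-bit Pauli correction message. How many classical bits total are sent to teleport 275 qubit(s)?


Quantum teleportation requires 2 classical bits per qubit teleported.
275 qubit(s) -> 2 * 275 = 550 classical bits

550


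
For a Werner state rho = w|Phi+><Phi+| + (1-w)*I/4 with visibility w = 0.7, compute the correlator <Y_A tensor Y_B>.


|Phi+> = (|00> + |11>)/sqrt(2)
For the pure Bell state, <Y_A Y_B> = -1 (Bell-state Pauli correlator).
The maximally-mixed part I/4 has tr(I/4 * P tensor P) = 0 for any traceless Pauli P.
So <Y_A Y_B>_rho = w * (-1) + (1 - w) * 0
= 0.7 * (-1)
= -0.7000

-0.7000


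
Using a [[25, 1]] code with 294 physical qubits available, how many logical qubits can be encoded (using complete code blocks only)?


Each code block uses 25 physical qubits for 1 logical qubit(s).
Number of complete blocks = floor(294 / 25) = 11
Logical qubits = 11 * 1
= 11

11


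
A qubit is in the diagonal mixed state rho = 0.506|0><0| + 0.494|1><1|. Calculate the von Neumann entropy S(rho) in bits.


S = -p*log2(p) - (1-p)*log2(1-p)
p = 0.5060, 1-p = 0.4940
= -0.5060 * log2(0.5060) - 0.4940 * log2(0.4940)
= -(-0.4973) - (-0.5026)
= 0.9999

0.9999


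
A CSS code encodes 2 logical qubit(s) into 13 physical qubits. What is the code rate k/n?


Code rate R = k/n
= 2/13
= 0.1538

0.1538


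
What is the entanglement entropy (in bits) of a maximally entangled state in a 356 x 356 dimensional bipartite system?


For a maximally entangled state in d x d:
S = log2(d) = log2(356)
= 8.4757

8.4757


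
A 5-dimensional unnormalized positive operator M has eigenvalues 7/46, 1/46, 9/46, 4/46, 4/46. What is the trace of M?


tr(M) = sum of eigenvalues
= 7/46 + 1/46 + 9/46 + 4/46 + 4/46
= 25/46
= 0.5435

0.5435


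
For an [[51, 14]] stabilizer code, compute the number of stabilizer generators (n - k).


For an [[n,k]] stabilizer code:
Number of stabilizer generators = n - k
= 51 - 14
= 37

37


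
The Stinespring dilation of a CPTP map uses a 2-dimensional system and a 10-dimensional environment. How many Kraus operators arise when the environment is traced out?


Tracing out the environment in an orthonormal basis {|i>_E} gives Kraus operators K_i = <i|_E U |0>_E.
Number of Kraus operators = dim(H_env) = d_env
= 10

10


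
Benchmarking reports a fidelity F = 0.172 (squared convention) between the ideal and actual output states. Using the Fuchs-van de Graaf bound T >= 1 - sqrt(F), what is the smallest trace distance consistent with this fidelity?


Fuchs-van de Graaf (squared-fidelity convention): 1 - sqrt(F) <= T <= sqrt(1 - F).
Lower bound: T >= 1 - sqrt(F)
sqrt(F) = sqrt(0.172) = 0.4147
T >= 1 - 0.4147
T >= 0.5853

0.5853


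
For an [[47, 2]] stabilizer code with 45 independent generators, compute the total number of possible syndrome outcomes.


Each stabilizer generator gives a binary (+1 or -1) measurement outcome.
With 45 independent generators:
Total syndromes = 2^45
= 35184372088832

35184372088832


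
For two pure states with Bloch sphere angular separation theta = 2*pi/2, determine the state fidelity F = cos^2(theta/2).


For states separated by angle theta on Bloch sphere:
F = cos^2(theta/2)
theta = 2*pi/2 = 3.1416
theta/2 = 1.5708
cos(theta/2) = 0.0000
F = 0.0000

0.0000


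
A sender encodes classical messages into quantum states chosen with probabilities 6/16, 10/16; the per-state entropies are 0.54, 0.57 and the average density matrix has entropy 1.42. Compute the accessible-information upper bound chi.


chi = S(rho) - sum_i p_i * S(rho_i)
Weighted entropy = 6/16 * 0.54 + 10/16 * 0.57
= 0.5587
chi = 1.42 - 0.5587
= 0.8612

0.8612


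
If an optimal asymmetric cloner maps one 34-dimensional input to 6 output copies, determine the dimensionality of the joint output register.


Output space = H^(tensor 6) where dim(H) = 34
dim = 34^6
= 1156 (after 2 factors)
= 39304 (after 3 factors)
= 1336336 (after 4 factors)
= 45435424 (after 5 factors)
= 1544804416 (after 6 factors)
= 1544804416

1544804416


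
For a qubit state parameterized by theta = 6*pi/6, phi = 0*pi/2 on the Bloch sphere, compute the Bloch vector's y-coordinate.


theta = 3.1416, phi = 0.0000
r_y = sin(theta)*sin(phi) = 0.0000 * 0.0000
r_y = 0.0000

0.0000


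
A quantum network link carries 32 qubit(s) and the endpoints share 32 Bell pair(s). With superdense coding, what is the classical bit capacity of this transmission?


Superdense coding allows 2 classical bits per shared entangled pair.
32 pair(s) -> 2 * 32 = 64 classical bits

64


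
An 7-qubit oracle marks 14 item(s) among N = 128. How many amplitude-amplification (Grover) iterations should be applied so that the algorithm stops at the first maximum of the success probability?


After j Grover iterations the success probability is P(j) = sin^2((2j+1)*theta), where sin(theta) = sqrt(k/N).
N = 2^7 = 128, k = 14
sin(theta) = sqrt(k/N) = 0.3307189139
theta = arcsin(sqrt(k/N)) = 0.3370652533 rad
P(j) reaches its first maximum when (2j+1)*theta is as close as possible to pi/2, i.e. j = round(pi/(4*theta) - 1/2).
pi/(4*theta) - 1/2 = 1.8301
(For comparison, the common estimate pi/4 * sqrt(N/k) = 2.3748; the exact maximiser is used here.)
Optimal iterations = 2

2


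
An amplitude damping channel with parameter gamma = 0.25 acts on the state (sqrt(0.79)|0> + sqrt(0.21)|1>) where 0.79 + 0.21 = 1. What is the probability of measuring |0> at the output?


For amplitude damping with parameter gamma on state sqrt(a)|0> + sqrt(b)|1>:
alpha^2 = 0.79, beta^2 = 0.21
P(|0>) = alpha^2 + gamma * beta^2
= 0.79 + 0.25 * 0.21
= 0.79 + 0.0525
= 0.8425

0.8425


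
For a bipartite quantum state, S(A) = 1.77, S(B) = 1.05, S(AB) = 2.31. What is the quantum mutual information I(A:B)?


I(A:B) = S(A) + S(B) - S(AB)
= 1.77 + 1.05 - 2.31
= 0.5100

0.5100


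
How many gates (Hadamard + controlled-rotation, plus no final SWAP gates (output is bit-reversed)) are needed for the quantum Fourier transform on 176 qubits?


Hadamard gates: 176
Controlled rotations: n*(n-1)/2 = 176*175/2 = 15400
SWAP gates: 0 (omitted)
Total = 176 + 15400
= 15576

15576


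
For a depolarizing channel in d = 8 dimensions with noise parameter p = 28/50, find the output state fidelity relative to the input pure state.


F = (1-p) + p/d
= (1 - 0.5600) + 0.5600/8
= 0.4400 + 0.0700
= 0.5100

0.5100


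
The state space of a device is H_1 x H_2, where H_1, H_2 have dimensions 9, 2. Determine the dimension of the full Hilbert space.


dim(H_1 x H_2) = 9 * 2
= 18

18


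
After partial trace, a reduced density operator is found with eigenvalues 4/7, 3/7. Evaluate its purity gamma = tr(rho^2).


tr(rho^2) = sum of eigenvalues squared
= (4/7)^2 + (3/7)^2
= (16 + 9) / 49
= 25/49
= 0.5102

0.5102


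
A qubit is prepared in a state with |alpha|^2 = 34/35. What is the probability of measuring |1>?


|alpha|^2 = 34/35 = 0.9714
|beta|^2 = 1 - 34/35 = 1/35 = 0.0286
P(|1>) = |beta|^2 = 0.0286

0.0286


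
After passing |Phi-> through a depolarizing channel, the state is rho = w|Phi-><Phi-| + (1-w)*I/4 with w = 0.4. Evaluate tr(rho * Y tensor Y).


|Phi-> = (|00> - |11>)/sqrt(2)
For the pure Bell state, <Y_A Y_B> = +1 (Bell-state Pauli correlator).
The maximally-mixed part I/4 has tr(I/4 * P tensor P) = 0 for any traceless Pauli P.
So <Y_A Y_B>_rho = w * (+1) + (1 - w) * 0
= 0.4 * (+1)
= 0.4000

0.4000


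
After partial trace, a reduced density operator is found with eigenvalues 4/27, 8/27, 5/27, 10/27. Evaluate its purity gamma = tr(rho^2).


tr(rho^2) = sum of eigenvalues squared
= (4/27)^2 + (8/27)^2 + (5/27)^2 + (10/27)^2
= (16 + 64 + 25 + 100) / 729
= 205/729
= 0.2812

0.2812


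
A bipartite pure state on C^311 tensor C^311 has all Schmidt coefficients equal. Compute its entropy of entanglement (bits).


For a maximally entangled state in d x d:
S = log2(d) = log2(311)
= 8.2808

8.2808


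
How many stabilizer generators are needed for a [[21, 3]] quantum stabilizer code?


For an [[n,k]] stabilizer code:
Number of stabilizer generators = n - k
= 21 - 3
= 18

18


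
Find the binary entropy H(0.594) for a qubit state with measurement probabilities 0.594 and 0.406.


S = -p*log2(p) - (1-p)*log2(1-p)
p = 0.5940, 1-p = 0.4060
= -0.5940 * log2(0.5940) - 0.4060 * log2(0.4060)
= -(-0.4464) - (-0.5280)
= 0.9744

0.9744


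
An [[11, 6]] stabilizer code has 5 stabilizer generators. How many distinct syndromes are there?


Each stabilizer generator gives a binary (+1 or -1) measurement outcome.
With 5 independent generators:
Total syndromes = 2^5
= 32

32


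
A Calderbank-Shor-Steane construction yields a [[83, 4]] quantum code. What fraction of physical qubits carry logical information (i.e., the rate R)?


Code rate R = k/n
= 4/83
= 0.0482

0.0482


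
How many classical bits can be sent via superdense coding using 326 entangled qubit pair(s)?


Superdense coding allows 2 classical bits per shared entangled pair.
326 pair(s) -> 2 * 326 = 652 classical bits

652


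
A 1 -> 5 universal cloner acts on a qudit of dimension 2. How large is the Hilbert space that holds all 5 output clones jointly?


Output space = H^(tensor 5) where dim(H) = 2
dim = 2^5
= 4 (after 2 factors)
= 8 (after 3 factors)
= 16 (after 4 factors)
= 32 (after 5 factors)
= 32

32


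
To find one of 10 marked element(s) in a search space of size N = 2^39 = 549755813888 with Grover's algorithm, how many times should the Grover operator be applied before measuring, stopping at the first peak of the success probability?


After j Grover iterations the success probability is P(j) = sin^2((2j+1)*theta), where sin(theta) = sqrt(k/N).
N = 2^39 = 549755813888, k = 10
sin(theta) = sqrt(k/N) = 4.2649612e-06
theta = arcsin(sqrt(k/N)) = 4.2649612e-06 rad
P(j) reaches its first maximum when (2j+1)*theta is as close as possible to pi/2, i.e. j = round(pi/(4*theta) - 1/2).
pi/(4*theta) - 1/2 = 184150.8033
(For comparison, the common estimate pi/4 * sqrt(N/k) = 184151.3033; the exact maximiser is used here.)
Optimal iterations = 184151

184151


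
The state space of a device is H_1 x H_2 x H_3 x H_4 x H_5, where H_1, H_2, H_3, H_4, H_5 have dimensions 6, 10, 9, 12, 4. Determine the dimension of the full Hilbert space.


dim(H_1 x H_2 x H_3 x H_4 x H_5) = 6 * 10 * 9 * 12 * 4
= 60 * 9 * 12 * 4
= 540 * 12 * 4
= 6480 * 4
= 25920

25920


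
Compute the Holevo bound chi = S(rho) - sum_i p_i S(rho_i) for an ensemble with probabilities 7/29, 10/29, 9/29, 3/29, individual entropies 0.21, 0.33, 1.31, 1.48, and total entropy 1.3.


chi = S(rho) - sum_i p_i * S(rho_i)
Weighted entropy = 7/29 * 0.21 + 10/29 * 0.33 + 9/29 * 1.31 + 3/29 * 1.48
= 0.7241
chi = 1.3 - 0.7241
= 0.5759

0.5759


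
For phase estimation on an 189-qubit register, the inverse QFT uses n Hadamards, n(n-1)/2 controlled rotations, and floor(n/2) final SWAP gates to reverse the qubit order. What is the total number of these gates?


Hadamard gates: 189
Controlled rotations: n*(n-1)/2 = 189*188/2 = 17766
SWAP gates: floor(n/2) = floor(189/2) = 94
Total = 189 + 17766 + 94
= 18049

18049


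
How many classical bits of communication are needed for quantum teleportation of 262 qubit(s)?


Quantum teleportation requires 2 classical bits per qubit teleported.
262 qubit(s) -> 2 * 262 = 524 classical bits

524


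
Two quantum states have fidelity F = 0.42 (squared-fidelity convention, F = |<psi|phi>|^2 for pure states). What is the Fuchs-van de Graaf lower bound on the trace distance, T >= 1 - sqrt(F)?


Fuchs-van de Graaf (squared-fidelity convention): 1 - sqrt(F) <= T <= sqrt(1 - F).
Lower bound: T >= 1 - sqrt(F)
sqrt(F) = sqrt(0.42) = 0.6481
T >= 1 - 0.6481
T >= 0.3519

0.3519


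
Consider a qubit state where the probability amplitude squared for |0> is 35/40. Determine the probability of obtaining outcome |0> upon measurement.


|alpha|^2 = 35/40 = 0.8750
|beta|^2 = 1 - 35/40 = 5/40 = 0.1250
P(|0>) = |alpha|^2 = 0.8750

0.8750


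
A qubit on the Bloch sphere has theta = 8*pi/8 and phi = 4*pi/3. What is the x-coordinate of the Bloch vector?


theta = 3.1416, phi = 4.1888
r_x = sin(theta)*cos(phi) = 0.0000 * -0.5000
r_x = 0.0000

0.0000


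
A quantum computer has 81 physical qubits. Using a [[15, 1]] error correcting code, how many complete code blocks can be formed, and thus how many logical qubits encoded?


Each code block uses 15 physical qubits for 1 logical qubit(s).
Number of complete blocks = floor(81 / 15) = 5
Logical qubits = 5 * 1
= 5

5


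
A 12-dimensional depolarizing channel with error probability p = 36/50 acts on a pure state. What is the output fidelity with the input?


F = (1-p) + p/d
= (1 - 0.7200) + 0.7200/12
= 0.2800 + 0.0600
= 0.3400

0.3400


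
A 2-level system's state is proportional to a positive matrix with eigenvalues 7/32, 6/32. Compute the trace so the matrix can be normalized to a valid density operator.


tr(M) = sum of eigenvalues
= 7/32 + 6/32
= 13/32
= 0.4062

0.4062


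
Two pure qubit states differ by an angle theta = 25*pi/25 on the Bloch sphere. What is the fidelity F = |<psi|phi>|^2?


For states separated by angle theta on Bloch sphere:
F = cos^2(theta/2)
theta = 25*pi/25 = 3.1416
theta/2 = 1.5708
cos(theta/2) = 0.0000
F = 0.0000

0.0000


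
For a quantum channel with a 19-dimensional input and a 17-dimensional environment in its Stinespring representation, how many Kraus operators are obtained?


Tracing out the environment in an orthonormal basis {|i>_E} gives Kraus operators K_i = <i|_E U |0>_E.
Number of Kraus operators = dim(H_env) = d_env
= 17

17
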